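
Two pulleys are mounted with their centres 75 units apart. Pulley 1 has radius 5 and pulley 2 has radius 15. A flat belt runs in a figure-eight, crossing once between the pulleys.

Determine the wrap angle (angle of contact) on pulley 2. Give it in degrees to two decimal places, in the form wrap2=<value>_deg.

wrap2=210.93_deg

crossed belt: β = asin((r1+r2)/C) = asin(20/75) = 15.4660°
wrap1 = wrap2 = π + 2β = 210.9320°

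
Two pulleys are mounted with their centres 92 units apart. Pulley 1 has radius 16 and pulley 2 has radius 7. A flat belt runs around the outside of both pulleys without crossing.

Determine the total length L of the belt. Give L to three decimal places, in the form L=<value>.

open belt: β = asin((r2−r1)/C) = asin(-9/92) = -5.6140°
wrap1 = π − 2β = 191.2280°
wrap2 = π + 2β = 168.7720°
tangent length = C·cosβ = 91.5587
L = r1·wrap1 + r2·wrap2 + 2·C·cosβ = 16·3.3376 + 7·2.9456 + 2·91.5587 = 257.1378

L=257.138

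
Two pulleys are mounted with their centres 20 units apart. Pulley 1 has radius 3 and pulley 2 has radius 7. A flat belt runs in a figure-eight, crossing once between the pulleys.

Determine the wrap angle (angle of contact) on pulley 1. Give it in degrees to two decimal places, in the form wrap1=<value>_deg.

crossed belt: β = asin((r1+r2)/C) = asin(10/20) = 30.0000°
wrap1 = wrap2 = π + 2β = 240.0000°

wrap1=240.00_deg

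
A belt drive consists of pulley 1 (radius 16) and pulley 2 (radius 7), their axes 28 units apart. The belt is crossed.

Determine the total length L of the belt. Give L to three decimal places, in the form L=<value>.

crossed belt: β = asin((r1+r2)/C) = asin(23/28) = 55.2281°
wrap1 = wrap2 = π + 2β = 290.4561°
tangent length = C·cosβ = 15.9687
L = (r1+r2)·wrap + 2·C·cosβ = 23·5.0694 + 2·15.9687 = 148.5340

L=148.534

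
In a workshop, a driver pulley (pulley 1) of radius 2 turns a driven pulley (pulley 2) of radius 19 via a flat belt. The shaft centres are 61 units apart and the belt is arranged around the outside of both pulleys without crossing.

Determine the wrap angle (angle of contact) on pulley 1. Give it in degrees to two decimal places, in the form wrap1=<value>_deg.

wrap1=147.64_deg

open belt: β = asin((r2−r1)/C) = asin(17/61) = 16.1819°
wrap1 = π − 2β = 147.6361°
wrap2 = π + 2β = 212.3639°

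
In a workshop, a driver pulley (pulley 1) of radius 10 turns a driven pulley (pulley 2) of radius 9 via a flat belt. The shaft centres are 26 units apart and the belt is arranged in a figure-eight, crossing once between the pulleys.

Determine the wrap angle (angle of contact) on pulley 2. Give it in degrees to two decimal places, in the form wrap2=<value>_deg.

wrap2=273.90_deg

crossed belt: β = asin((r1+r2)/C) = asin(19/26) = 46.9509°
wrap1 = wrap2 = π + 2β = 273.9018°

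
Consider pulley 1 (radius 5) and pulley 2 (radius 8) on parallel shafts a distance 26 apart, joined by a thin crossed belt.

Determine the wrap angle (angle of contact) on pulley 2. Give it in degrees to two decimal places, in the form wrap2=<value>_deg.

wrap2=240.00_deg

crossed belt: β = asin((r1+r2)/C) = asin(13/26) = 30.0000°
wrap1 = wrap2 = π + 2β = 240.0000°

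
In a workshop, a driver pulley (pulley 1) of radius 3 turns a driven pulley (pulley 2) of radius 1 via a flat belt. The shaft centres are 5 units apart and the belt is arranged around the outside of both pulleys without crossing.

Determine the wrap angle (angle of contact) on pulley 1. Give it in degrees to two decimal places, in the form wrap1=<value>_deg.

wrap1=227.16_deg

open belt: β = asin((r2−r1)/C) = asin(-2/5) = -23.5782°
wrap1 = π − 2β = 227.1564°
wrap2 = π + 2β = 132.8436°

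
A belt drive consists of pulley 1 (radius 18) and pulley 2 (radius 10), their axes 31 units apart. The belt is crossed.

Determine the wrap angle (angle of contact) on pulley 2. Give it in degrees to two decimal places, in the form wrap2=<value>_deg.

crossed belt: β = asin((r1+r2)/C) = asin(28/31) = 64.5854°
wrap1 = wrap2 = π + 2β = 309.1708°

wrap2=309.17_deg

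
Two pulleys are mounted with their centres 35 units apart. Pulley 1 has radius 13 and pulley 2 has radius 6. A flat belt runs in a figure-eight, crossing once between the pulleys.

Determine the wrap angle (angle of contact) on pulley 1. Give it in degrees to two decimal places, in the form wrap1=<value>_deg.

crossed belt: β = asin((r1+r2)/C) = asin(19/35) = 32.8783°
wrap1 = wrap2 = π + 2β = 245.7567°

wrap1=245.76_deg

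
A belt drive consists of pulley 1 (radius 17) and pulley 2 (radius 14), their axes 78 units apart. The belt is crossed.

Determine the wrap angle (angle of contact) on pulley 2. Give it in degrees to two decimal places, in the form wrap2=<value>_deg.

wrap2=226.84_deg

crossed belt: β = asin((r1+r2)/C) = asin(31/78) = 23.4180°
wrap1 = wrap2 = π + 2β = 226.8360°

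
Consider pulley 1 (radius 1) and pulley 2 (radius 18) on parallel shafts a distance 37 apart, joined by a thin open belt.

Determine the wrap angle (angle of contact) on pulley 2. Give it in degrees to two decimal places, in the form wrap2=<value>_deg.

wrap2=234.70_deg

open belt: β = asin((r2−r1)/C) = asin(17/37) = 27.3522°
wrap1 = π − 2β = 125.2955°
wrap2 = π + 2β = 234.7045°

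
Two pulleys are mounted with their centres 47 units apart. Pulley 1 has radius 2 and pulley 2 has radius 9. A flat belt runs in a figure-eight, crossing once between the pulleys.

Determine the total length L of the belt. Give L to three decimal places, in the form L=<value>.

L=131.144

crossed belt: β = asin((r1+r2)/C) = asin(11/47) = 13.5352°
wrap1 = wrap2 = π + 2β = 207.0704°
tangent length = C·cosβ = 45.6946
L = (r1+r2)·wrap + 2·C·cosβ = 11·3.6141 + 2·45.6946 = 131.1439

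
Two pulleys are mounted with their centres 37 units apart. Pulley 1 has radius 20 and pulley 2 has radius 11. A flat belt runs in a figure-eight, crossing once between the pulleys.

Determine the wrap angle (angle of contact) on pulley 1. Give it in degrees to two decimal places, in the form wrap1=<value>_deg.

wrap1=293.83_deg

crossed belt: β = asin((r1+r2)/C) = asin(31/37) = 56.9125°
wrap1 = wrap2 = π + 2β = 293.8250°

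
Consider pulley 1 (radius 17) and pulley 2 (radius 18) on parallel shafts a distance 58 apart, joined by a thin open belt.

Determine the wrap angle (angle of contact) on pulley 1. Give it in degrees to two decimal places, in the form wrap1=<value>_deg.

open belt: β = asin((r2−r1)/C) = asin(1/58) = 0.9879°
wrap1 = π − 2β = 178.0242°
wrap2 = π + 2β = 181.9758°

wrap1=178.02_deg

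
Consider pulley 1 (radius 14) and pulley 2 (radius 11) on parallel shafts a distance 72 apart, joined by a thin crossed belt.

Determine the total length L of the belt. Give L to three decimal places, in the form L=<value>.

L=231.311

crossed belt: β = asin((r1+r2)/C) = asin(25/72) = 20.3175°
wrap1 = wrap2 = π + 2β = 220.6350°
tangent length = C·cosβ = 67.5204
L = (r1+r2)·wrap + 2·C·cosβ = 25·3.8508 + 2·67.5204 = 231.3109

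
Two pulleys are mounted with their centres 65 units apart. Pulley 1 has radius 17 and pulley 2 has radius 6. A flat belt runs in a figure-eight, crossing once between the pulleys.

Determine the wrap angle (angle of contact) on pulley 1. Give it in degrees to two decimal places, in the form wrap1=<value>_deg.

crossed belt: β = asin((r1+r2)/C) = asin(23/65) = 20.7227°
wrap1 = wrap2 = π + 2β = 221.4455°

wrap1=221.45_deg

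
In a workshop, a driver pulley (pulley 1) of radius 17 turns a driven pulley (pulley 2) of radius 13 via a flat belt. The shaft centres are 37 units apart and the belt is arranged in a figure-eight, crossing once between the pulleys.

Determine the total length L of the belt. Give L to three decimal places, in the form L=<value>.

L=194.293

crossed belt: β = asin((r1+r2)/C) = asin(30/37) = 54.1752°
wrap1 = wrap2 = π + 2β = 288.3505°
tangent length = C·cosβ = 21.6564
L = (r1+r2)·wrap + 2·C·cosβ = 30·5.0327 + 2·21.6564 = 194.2928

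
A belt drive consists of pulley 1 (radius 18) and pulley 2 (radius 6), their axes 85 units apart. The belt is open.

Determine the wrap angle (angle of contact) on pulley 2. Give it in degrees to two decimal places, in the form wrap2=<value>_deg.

open belt: β = asin((r2−r1)/C) = asin(-12/85) = -8.1159°
wrap1 = π − 2β = 196.2319°
wrap2 = π + 2β = 163.7681°

wrap2=163.77_deg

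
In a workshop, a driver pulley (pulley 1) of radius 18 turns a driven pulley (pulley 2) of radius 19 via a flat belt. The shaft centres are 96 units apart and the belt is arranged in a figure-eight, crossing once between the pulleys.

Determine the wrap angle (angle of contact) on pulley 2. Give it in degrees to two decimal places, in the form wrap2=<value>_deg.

crossed belt: β = asin((r1+r2)/C) = asin(37/96) = 22.6696°
wrap1 = wrap2 = π + 2β = 225.3392°

wrap2=225.34_deg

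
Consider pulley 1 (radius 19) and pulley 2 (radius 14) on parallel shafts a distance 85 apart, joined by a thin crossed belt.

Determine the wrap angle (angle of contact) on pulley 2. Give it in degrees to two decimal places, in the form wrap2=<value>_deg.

wrap2=225.69_deg

crossed belt: β = asin((r1+r2)/C) = asin(33/85) = 22.8447°
wrap1 = wrap2 = π + 2β = 225.6895°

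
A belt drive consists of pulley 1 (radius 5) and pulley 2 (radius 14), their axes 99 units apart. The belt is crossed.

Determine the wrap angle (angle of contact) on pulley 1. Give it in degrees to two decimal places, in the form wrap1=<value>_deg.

crossed belt: β = asin((r1+r2)/C) = asin(19/99) = 11.0648°
wrap1 = wrap2 = π + 2β = 202.1296°

wrap1=202.13_deg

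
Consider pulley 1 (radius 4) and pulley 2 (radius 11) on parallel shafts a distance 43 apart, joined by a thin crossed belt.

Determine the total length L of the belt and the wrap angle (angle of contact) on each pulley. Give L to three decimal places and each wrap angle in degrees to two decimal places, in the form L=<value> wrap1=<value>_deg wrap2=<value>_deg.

L=138.412 wrap1=220.83_deg wrap2=220.83_deg

crossed belt: β = asin((r1+r2)/C) = asin(15/43) = 20.4162°
wrap1 = wrap2 = π + 2β = 220.8324°
tangent length = C·cosβ = 40.2989
L = (r1+r2)·wrap + 2·C·cosβ = 15·3.8543 + 2·40.2989 = 138.4116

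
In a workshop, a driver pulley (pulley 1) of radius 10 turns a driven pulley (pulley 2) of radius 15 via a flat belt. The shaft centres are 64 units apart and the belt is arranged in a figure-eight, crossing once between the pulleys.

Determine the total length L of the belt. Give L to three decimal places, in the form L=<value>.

L=216.436

crossed belt: β = asin((r1+r2)/C) = asin(25/64) = 22.9934°
wrap1 = wrap2 = π + 2β = 225.9868°
tangent length = C·cosβ = 58.9152
L = (r1+r2)·wrap + 2·C·cosβ = 25·3.9442 + 2·58.9152 = 216.4357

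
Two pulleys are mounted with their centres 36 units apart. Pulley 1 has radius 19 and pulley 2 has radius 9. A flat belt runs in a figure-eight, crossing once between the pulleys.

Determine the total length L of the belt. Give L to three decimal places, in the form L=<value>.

crossed belt: β = asin((r1+r2)/C) = asin(28/36) = 51.0576°
wrap1 = wrap2 = π + 2β = 282.1151°
tangent length = C·cosβ = 22.6274
L = (r1+r2)·wrap + 2·C·cosβ = 28·4.9238 + 2·22.6274 = 183.1223

L=183.122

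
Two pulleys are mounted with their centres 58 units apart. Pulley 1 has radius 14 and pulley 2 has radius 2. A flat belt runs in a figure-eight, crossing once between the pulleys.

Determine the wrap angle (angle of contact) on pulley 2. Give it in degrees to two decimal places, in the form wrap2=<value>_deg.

wrap2=212.03_deg

crossed belt: β = asin((r1+r2)/C) = asin(16/58) = 16.0134°
wrap1 = wrap2 = π + 2β = 212.0268°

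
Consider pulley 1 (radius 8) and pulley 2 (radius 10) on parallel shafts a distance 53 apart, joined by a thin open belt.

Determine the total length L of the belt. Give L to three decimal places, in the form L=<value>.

open belt: β = asin((r2−r1)/C) = asin(2/53) = 2.1626°
wrap1 = π − 2β = 175.6748°
wrap2 = π + 2β = 184.3252°
tangent length = C·cosβ = 52.9623
L = r1·wrap1 + r2·wrap2 + 2·C·cosβ = 8·3.0661 + 10·3.2171 + 2·52.9623 = 162.6241

L=162.624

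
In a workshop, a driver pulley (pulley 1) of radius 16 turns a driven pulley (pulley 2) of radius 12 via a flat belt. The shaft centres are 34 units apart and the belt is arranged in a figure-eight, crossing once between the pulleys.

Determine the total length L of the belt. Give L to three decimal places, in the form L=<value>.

L=180.725

crossed belt: β = asin((r1+r2)/C) = asin(28/34) = 55.4397°
wrap1 = wrap2 = π + 2β = 290.8794°
tangent length = C·cosβ = 19.2873
L = (r1+r2)·wrap + 2·C·cosβ = 28·5.0768 + 2·19.2873 = 180.7251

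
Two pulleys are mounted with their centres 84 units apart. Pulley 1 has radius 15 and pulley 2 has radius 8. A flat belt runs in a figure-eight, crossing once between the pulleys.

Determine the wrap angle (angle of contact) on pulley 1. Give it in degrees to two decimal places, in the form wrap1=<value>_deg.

crossed belt: β = asin((r1+r2)/C) = asin(23/84) = 15.8911°
wrap1 = wrap2 = π + 2β = 211.7822°

wrap1=211.78_deg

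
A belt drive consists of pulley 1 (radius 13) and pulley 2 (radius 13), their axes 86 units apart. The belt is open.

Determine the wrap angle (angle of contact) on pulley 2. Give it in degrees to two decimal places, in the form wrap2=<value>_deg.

wrap2=180.00_deg

open belt: β = asin((r2−r1)/C) = asin(0/86) = 0.0000°
wrap1 = π − 2β = 180.0000°
wrap2 = π + 2β = 180.0000°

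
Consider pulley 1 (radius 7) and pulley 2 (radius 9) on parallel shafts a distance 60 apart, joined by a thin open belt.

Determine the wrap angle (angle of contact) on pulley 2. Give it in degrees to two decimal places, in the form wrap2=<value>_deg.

wrap2=183.82_deg

open belt: β = asin((r2−r1)/C) = asin(2/60) = 1.9102°
wrap1 = π − 2β = 176.1796°
wrap2 = π + 2β = 183.8204°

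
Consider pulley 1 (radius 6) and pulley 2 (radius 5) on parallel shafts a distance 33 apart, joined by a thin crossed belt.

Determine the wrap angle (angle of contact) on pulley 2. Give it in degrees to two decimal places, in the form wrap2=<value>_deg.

crossed belt: β = asin((r1+r2)/C) = asin(11/33) = 19.4712°
wrap1 = wrap2 = π + 2β = 218.9424°

wrap2=218.94_deg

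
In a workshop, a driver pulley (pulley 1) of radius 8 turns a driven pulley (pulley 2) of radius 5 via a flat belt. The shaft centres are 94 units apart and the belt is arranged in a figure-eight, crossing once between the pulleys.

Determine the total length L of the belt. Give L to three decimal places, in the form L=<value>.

crossed belt: β = asin((r1+r2)/C) = asin(13/94) = 7.9494°
wrap1 = wrap2 = π + 2β = 195.8987°
tangent length = C·cosβ = 93.0967
L = (r1+r2)·wrap + 2·C·cosβ = 13·3.4191 + 2·93.0967 = 230.6415

L=230.641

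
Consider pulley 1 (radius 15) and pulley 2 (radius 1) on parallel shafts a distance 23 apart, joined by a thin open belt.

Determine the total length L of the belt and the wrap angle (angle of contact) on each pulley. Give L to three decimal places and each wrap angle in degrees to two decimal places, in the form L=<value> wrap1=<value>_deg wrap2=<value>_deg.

open belt: β = asin((r2−r1)/C) = asin(-14/23) = -37.4952°
wrap1 = π − 2β = 254.9905°
wrap2 = π + 2β = 105.0095°
tangent length = C·cosβ = 18.2483
L = r1·wrap1 + r2·wrap2 + 2·C·cosβ = 15·4.4504 + 1·1.8328 + 2·18.2483 = 105.0857

L=105.086 wrap1=254.99_deg wrap2=105.01_deg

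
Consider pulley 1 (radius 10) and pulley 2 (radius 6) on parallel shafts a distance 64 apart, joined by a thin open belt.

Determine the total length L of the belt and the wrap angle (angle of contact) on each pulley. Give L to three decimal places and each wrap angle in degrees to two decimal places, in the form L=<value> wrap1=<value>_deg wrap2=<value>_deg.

L=178.516 wrap1=187.17_deg wrap2=172.83_deg

open belt: β = asin((r2−r1)/C) = asin(-4/64) = -3.5833°
wrap1 = π − 2β = 187.1666°
wrap2 = π + 2β = 172.8334°
tangent length = C·cosβ = 63.8749
L = r1·wrap1 + r2·wrap2 + 2·C·cosβ = 10·3.2667 + 6·3.0165 + 2·63.8749 = 178.5156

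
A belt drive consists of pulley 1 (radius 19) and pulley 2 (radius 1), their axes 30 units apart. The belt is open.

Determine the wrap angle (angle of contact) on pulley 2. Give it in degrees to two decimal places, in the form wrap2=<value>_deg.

open belt: β = asin((r2−r1)/C) = asin(-18/30) = -36.8699°
wrap1 = π − 2β = 253.7398°
wrap2 = π + 2β = 106.2602°

wrap2=106.26_deg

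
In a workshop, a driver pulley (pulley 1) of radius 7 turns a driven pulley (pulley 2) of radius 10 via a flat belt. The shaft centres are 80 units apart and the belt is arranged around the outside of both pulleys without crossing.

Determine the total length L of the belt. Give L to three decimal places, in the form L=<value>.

open belt: β = asin((r2−r1)/C) = asin(3/80) = 2.1491°
wrap1 = π − 2β = 175.7018°
wrap2 = π + 2β = 184.2982°
tangent length = C·cosβ = 79.9437
L = r1·wrap1 + r2·wrap2 + 2·C·cosβ = 7·3.0666 + 10·3.2166 + 2·79.9437 = 213.5196

L=213.520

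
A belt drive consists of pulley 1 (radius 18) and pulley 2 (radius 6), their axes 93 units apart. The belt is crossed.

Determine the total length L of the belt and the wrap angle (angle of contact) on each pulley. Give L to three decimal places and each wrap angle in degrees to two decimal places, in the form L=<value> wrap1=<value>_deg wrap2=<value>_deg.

crossed belt: β = asin((r1+r2)/C) = asin(24/93) = 14.9552°
wrap1 = wrap2 = π + 2β = 209.9105°
tangent length = C·cosβ = 89.8499
L = (r1+r2)·wrap + 2·C·cosβ = 24·3.6636 + 2·89.8499 = 267.6269

L=267.627 wrap1=209.91_deg wrap2=209.91_deg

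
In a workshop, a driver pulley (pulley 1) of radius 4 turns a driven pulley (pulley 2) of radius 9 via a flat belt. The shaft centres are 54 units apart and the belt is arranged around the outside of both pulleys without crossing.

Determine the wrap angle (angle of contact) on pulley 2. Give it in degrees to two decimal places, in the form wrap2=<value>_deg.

open belt: β = asin((r2−r1)/C) = asin(5/54) = 5.3128°
wrap1 = π − 2β = 169.3745°
wrap2 = π + 2β = 190.6255°

wrap2=190.63_deg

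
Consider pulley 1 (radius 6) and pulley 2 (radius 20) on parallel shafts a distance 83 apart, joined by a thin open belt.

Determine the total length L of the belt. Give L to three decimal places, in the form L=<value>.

open belt: β = asin((r2−r1)/C) = asin(14/83) = 9.7108°
wrap1 = π − 2β = 160.5785°
wrap2 = π + 2β = 199.4215°
tangent length = C·cosβ = 81.8108
L = r1·wrap1 + r2·wrap2 + 2·C·cosβ = 6·2.8026 + 20·3.4806 + 2·81.8108 = 250.0485

L=250.049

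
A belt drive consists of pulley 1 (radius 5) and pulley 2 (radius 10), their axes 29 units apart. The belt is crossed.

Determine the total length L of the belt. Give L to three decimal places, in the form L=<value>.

crossed belt: β = asin((r1+r2)/C) = asin(15/29) = 31.1474°
wrap1 = wrap2 = π + 2β = 242.2948°
tangent length = C·cosβ = 24.8193
L = (r1+r2)·wrap + 2·C·cosβ = 15·4.2288 + 2·24.8193 = 113.0713

L=113.071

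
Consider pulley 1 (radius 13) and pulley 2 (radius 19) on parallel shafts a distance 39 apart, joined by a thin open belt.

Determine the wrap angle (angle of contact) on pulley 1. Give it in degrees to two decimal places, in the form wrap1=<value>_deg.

open belt: β = asin((r2−r1)/C) = asin(6/39) = 8.8499°
wrap1 = π − 2β = 162.3002°
wrap2 = π + 2β = 197.6998°

wrap1=162.30_deg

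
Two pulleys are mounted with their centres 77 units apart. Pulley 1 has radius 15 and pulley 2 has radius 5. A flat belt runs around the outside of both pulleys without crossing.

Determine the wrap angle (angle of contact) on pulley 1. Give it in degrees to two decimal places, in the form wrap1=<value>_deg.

wrap1=194.92_deg

open belt: β = asin((r2−r1)/C) = asin(-10/77) = -7.4621°
wrap1 = π − 2β = 194.9242°
wrap2 = π + 2β = 165.0758°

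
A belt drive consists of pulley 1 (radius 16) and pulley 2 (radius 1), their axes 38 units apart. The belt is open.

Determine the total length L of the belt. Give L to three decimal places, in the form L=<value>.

L=135.409

open belt: β = asin((r2−r1)/C) = asin(-15/38) = -23.2496°
wrap1 = π − 2β = 226.4991°
wrap2 = π + 2β = 133.5009°
tangent length = C·cosβ = 34.9142
L = r1·wrap1 + r2·wrap2 + 2·C·cosβ = 16·3.9532 + 1·2.3300 + 2·34.9142 = 135.4089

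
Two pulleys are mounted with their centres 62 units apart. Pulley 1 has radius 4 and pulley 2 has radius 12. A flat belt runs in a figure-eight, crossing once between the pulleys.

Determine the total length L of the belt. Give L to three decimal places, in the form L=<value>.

L=178.418

crossed belt: β = asin((r1+r2)/C) = asin(16/62) = 14.9552°
wrap1 = wrap2 = π + 2β = 209.9105°
tangent length = C·cosβ = 59.8999
L = (r1+r2)·wrap + 2·C·cosβ = 16·3.6636 + 2·59.8999 = 178.4179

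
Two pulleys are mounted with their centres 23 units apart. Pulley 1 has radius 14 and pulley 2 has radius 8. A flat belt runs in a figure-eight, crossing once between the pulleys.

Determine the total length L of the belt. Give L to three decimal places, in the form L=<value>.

L=138.624

crossed belt: β = asin((r1+r2)/C) = asin(22/23) = 73.0426°
wrap1 = wrap2 = π + 2β = 326.0851°
tangent length = C·cosβ = 6.7082
L = (r1+r2)·wrap + 2·C·cosβ = 22·5.6913 + 2·6.7082 = 138.6241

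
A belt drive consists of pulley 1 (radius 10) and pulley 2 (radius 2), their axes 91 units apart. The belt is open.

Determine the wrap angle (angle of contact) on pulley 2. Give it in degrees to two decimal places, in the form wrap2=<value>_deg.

wrap2=169.91_deg

open belt: β = asin((r2−r1)/C) = asin(-8/91) = -5.0435°
wrap1 = π − 2β = 190.0870°
wrap2 = π + 2β = 169.9130°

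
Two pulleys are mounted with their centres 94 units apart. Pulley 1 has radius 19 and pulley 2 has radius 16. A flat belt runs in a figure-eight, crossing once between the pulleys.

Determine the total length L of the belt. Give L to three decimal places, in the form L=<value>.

crossed belt: β = asin((r1+r2)/C) = asin(35/94) = 21.8600°
wrap1 = wrap2 = π + 2β = 223.7201°
tangent length = C·cosβ = 87.2410
L = (r1+r2)·wrap + 2·C·cosβ = 35·3.9047 + 2·87.2410 = 311.1449

L=311.145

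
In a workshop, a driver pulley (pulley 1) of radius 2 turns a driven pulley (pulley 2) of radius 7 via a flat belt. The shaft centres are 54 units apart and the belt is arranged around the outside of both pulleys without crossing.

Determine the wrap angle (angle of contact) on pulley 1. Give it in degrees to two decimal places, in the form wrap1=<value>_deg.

open belt: β = asin((r2−r1)/C) = asin(5/54) = 5.3128°
wrap1 = π − 2β = 169.3745°
wrap2 = π + 2β = 190.6255°

wrap1=169.37_deg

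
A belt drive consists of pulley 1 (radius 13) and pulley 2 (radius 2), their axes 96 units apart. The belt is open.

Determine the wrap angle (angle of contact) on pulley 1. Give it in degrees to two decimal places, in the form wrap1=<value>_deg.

wrap1=193.16_deg

open belt: β = asin((r2−r1)/C) = asin(-11/96) = -6.5796°
wrap1 = π − 2β = 193.1592°
wrap2 = π + 2β = 166.8408°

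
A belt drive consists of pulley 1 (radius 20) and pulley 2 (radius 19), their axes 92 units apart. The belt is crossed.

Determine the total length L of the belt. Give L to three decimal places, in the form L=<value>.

L=323.317

crossed belt: β = asin((r1+r2)/C) = asin(39/92) = 25.0819°
wrap1 = wrap2 = π + 2β = 230.1638°
tangent length = C·cosβ = 83.3247
L = (r1+r2)·wrap + 2·C·cosβ = 39·4.0171 + 2·83.3247 = 323.3168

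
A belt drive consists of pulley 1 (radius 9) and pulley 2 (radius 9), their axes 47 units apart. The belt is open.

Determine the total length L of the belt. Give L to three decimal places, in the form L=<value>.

open belt: β = asin((r2−r1)/C) = asin(0/47) = 0.0000°
wrap1 = π − 2β = 180.0000°
wrap2 = π + 2β = 180.0000°
tangent length = C·cosβ = 47.0000
L = r1·wrap1 + r2·wrap2 + 2·C·cosβ = 9·3.1416 + 9·3.1416 + 2·47.0000 = 150.5487

L=150.549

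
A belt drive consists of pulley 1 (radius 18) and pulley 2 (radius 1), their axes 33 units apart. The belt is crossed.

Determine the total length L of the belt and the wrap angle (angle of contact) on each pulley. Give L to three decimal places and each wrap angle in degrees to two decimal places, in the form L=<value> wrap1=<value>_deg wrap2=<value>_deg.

L=136.967 wrap1=250.31_deg wrap2=250.31_deg

crossed belt: β = asin((r1+r2)/C) = asin(19/33) = 35.1527°
wrap1 = wrap2 = π + 2β = 250.3054°
tangent length = C·cosβ = 26.9815
L = (r1+r2)·wrap + 2·C·cosβ = 19·4.3687 + 2·26.9815 = 136.9674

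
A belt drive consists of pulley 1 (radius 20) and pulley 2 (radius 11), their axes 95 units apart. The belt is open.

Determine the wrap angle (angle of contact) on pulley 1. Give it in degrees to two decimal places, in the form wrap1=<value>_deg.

open belt: β = asin((r2−r1)/C) = asin(-9/95) = -5.4362°
wrap1 = π − 2β = 190.8723°
wrap2 = π + 2β = 169.1277°

wrap1=190.87_deg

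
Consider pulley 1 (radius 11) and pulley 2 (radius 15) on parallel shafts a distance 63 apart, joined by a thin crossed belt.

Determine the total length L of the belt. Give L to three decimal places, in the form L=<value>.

L=218.572

crossed belt: β = asin((r1+r2)/C) = asin(26/63) = 24.3745°
wrap1 = wrap2 = π + 2β = 228.7489°
tangent length = C·cosβ = 57.3847
L = (r1+r2)·wrap + 2·C·cosβ = 26·3.9924 + 2·57.3847 = 218.5723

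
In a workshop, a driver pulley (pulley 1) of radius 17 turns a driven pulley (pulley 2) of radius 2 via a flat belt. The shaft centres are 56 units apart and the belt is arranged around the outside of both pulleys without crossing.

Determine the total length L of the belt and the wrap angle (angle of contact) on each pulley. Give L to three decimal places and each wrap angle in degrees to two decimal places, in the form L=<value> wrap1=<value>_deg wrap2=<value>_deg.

L=175.733 wrap1=211.07_deg wrap2=148.93_deg

open belt: β = asin((r2−r1)/C) = asin(-15/56) = -15.5368°
wrap1 = π − 2β = 211.0736°
wrap2 = π + 2β = 148.9264°
tangent length = C·cosβ = 53.9537
L = r1·wrap1 + r2·wrap2 + 2·C·cosβ = 17·3.6839 + 2·2.5993 + 2·53.9537 = 175.7327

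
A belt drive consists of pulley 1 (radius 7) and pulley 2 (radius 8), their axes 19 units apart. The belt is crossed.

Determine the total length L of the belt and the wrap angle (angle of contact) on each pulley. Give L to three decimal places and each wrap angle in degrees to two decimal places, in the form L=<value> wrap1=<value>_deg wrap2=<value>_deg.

L=97.746 wrap1=284.27_deg wrap2=284.27_deg

crossed belt: β = asin((r1+r2)/C) = asin(15/19) = 52.1364°
wrap1 = wrap2 = π + 2β = 284.2727°
tangent length = C·cosβ = 11.6619
L = (r1+r2)·wrap + 2·C·cosβ = 15·4.9615 + 2·11.6619 = 97.7462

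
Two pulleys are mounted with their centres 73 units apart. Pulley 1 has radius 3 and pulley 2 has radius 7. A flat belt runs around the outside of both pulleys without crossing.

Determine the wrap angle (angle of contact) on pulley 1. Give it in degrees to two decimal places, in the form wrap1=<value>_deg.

wrap1=173.72_deg

open belt: β = asin((r2−r1)/C) = asin(4/73) = 3.1411°
wrap1 = π − 2β = 173.7179°
wrap2 = π + 2β = 186.2821°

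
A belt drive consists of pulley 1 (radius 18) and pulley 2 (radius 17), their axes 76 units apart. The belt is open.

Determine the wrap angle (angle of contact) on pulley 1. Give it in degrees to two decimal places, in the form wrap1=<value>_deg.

wrap1=181.51_deg

open belt: β = asin((r2−r1)/C) = asin(-1/76) = -0.7539°
wrap1 = π − 2β = 181.5078°
wrap2 = π + 2β = 178.4922°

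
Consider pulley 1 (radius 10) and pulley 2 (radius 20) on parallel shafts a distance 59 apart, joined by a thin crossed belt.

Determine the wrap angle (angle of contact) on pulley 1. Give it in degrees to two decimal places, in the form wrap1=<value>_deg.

crossed belt: β = asin((r1+r2)/C) = asin(30/59) = 30.5623°
wrap1 = wrap2 = π + 2β = 241.1246°

wrap1=241.12_deg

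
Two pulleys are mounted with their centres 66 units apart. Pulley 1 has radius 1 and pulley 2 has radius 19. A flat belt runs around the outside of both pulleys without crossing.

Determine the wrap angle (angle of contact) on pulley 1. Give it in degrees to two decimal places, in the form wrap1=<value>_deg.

wrap1=148.35_deg

open belt: β = asin((r2−r1)/C) = asin(18/66) = 15.8266°
wrap1 = π − 2β = 148.3468°
wrap2 = π + 2β = 211.6532°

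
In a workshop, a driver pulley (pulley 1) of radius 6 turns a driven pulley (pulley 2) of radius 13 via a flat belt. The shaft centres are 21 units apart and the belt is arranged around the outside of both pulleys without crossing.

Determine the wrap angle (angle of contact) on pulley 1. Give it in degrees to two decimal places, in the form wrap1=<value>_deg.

wrap1=141.06_deg

open belt: β = asin((r2−r1)/C) = asin(7/21) = 19.4712°
wrap1 = π − 2β = 141.0576°
wrap2 = π + 2β = 218.9424°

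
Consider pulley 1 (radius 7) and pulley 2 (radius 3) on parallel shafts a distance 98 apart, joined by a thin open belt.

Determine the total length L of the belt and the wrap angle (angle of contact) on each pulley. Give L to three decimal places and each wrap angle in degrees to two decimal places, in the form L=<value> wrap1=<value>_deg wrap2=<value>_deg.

L=227.579 wrap1=184.68_deg wrap2=175.32_deg

open belt: β = asin((r2−r1)/C) = asin(-4/98) = -2.3393°
wrap1 = π − 2β = 184.6785°
wrap2 = π + 2β = 175.3215°
tangent length = C·cosβ = 97.9183
L = r1·wrap1 + r2·wrap2 + 2·C·cosβ = 7·3.2232 + 3·3.0599 + 2·97.9183 = 227.5792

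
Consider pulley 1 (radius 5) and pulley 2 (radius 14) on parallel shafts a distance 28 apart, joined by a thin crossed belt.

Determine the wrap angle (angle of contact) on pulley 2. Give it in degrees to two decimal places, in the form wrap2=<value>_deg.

crossed belt: β = asin((r1+r2)/C) = asin(19/28) = 42.7321°
wrap1 = wrap2 = π + 2β = 265.4642°

wrap2=265.46_deg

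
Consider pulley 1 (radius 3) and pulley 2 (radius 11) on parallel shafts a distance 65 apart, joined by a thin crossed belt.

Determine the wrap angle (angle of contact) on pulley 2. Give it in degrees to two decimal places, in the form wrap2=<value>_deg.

crossed belt: β = asin((r1+r2)/C) = asin(14/65) = 12.4381°
wrap1 = wrap2 = π + 2β = 204.8762°

wrap2=204.88_deg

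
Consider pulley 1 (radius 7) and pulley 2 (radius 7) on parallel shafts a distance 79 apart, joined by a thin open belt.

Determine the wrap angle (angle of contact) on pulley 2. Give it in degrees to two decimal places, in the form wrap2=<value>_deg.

open belt: β = asin((r2−r1)/C) = asin(0/79) = 0.0000°
wrap1 = π − 2β = 180.0000°
wrap2 = π + 2β = 180.0000°

wrap2=180.00_deg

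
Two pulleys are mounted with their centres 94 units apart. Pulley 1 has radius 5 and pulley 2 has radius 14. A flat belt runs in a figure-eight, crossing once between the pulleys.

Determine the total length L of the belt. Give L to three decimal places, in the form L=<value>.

L=251.544

crossed belt: β = asin((r1+r2)/C) = asin(19/94) = 11.6614°
wrap1 = wrap2 = π + 2β = 203.3228°
tangent length = C·cosβ = 92.0598
L = (r1+r2)·wrap + 2·C·cosβ = 19·3.5487 + 2·92.0598 = 251.5439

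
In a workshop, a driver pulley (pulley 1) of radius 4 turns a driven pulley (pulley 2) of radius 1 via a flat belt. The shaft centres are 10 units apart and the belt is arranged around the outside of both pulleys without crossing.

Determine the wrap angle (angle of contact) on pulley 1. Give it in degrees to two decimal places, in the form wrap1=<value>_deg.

open belt: β = asin((r2−r1)/C) = asin(-3/10) = -17.4576°
wrap1 = π − 2β = 214.9152°
wrap2 = π + 2β = 145.0848°

wrap1=214.92_deg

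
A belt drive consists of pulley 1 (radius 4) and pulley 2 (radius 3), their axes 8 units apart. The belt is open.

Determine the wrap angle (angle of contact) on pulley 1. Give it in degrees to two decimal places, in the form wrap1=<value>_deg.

wrap1=194.36_deg

open belt: β = asin((r2−r1)/C) = asin(-1/8) = -7.1808°
wrap1 = π − 2β = 194.3615°
wrap2 = π + 2β = 165.6385°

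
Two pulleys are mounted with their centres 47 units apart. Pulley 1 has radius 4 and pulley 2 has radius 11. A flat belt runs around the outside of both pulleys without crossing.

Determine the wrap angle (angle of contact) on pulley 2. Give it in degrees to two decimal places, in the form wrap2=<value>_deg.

open belt: β = asin((r2−r1)/C) = asin(7/47) = 8.5653°
wrap1 = π − 2β = 162.8694°
wrap2 = π + 2β = 197.1306°

wrap2=197.13_deg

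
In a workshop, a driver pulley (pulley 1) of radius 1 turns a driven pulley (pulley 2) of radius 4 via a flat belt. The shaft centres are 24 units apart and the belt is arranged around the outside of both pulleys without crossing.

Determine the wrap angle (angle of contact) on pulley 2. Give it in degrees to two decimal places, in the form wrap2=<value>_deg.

open belt: β = asin((r2−r1)/C) = asin(3/24) = 7.1808°
wrap1 = π − 2β = 165.6385°
wrap2 = π + 2β = 194.3615°

wrap2=194.36_deg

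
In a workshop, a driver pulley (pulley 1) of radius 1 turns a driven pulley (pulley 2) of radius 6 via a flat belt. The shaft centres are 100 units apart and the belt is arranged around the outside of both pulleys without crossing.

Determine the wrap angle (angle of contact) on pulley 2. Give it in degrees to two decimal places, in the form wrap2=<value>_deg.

wrap2=185.73_deg

open belt: β = asin((r2−r1)/C) = asin(5/100) = 2.8660°
wrap1 = π − 2β = 174.2680°
wrap2 = π + 2β = 185.7320°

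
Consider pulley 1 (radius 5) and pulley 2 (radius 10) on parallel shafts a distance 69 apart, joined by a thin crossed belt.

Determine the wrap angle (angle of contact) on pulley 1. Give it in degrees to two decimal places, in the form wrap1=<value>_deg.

crossed belt: β = asin((r1+r2)/C) = asin(15/69) = 12.5559°
wrap1 = wrap2 = π + 2β = 205.1117°

wrap1=205.11_deg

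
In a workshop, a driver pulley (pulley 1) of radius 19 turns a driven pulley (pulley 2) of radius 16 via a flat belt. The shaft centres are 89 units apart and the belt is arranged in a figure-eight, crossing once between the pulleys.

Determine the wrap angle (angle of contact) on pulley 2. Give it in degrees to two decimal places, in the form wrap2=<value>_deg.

wrap2=226.31_deg

crossed belt: β = asin((r1+r2)/C) = asin(35/89) = 23.1574°
wrap1 = wrap2 = π + 2β = 226.3148°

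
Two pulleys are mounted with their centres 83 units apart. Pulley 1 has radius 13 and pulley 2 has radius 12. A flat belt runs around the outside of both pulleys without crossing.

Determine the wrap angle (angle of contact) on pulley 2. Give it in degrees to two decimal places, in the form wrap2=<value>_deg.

wrap2=178.62_deg

open belt: β = asin((r2−r1)/C) = asin(-1/83) = -0.6903°
wrap1 = π − 2β = 181.3807°
wrap2 = π + 2β = 178.6193°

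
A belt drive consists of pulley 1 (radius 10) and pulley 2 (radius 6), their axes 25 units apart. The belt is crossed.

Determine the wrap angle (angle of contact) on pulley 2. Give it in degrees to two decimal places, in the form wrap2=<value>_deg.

crossed belt: β = asin((r1+r2)/C) = asin(16/25) = 39.7918°
wrap1 = wrap2 = π + 2β = 259.5836°

wrap2=259.58_deg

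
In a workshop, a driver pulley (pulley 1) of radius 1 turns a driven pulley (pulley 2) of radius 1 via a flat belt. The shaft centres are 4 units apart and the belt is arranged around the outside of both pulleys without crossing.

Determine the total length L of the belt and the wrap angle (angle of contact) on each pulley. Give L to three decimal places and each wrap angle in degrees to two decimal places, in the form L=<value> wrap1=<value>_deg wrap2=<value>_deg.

open belt: β = asin((r2−r1)/C) = asin(0/4) = 0.0000°
wrap1 = π − 2β = 180.0000°
wrap2 = π + 2β = 180.0000°
tangent length = C·cosβ = 4.0000
L = r1·wrap1 + r2·wrap2 + 2·C·cosβ = 1·3.1416 + 1·3.1416 + 2·4.0000 = 14.2832

L=14.283 wrap1=180.00_deg wrap2=180.00_deg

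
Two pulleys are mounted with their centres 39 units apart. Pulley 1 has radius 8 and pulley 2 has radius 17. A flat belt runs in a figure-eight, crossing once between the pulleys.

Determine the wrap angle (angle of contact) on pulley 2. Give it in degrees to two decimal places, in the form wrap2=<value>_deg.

crossed belt: β = asin((r1+r2)/C) = asin(25/39) = 39.8683°
wrap1 = wrap2 = π + 2β = 259.7367°

wrap2=259.74_deg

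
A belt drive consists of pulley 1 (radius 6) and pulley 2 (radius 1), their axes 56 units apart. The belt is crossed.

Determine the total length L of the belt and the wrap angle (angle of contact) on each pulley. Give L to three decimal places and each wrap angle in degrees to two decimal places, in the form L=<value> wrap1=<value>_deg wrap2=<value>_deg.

crossed belt: β = asin((r1+r2)/C) = asin(7/56) = 7.1808°
wrap1 = wrap2 = π + 2β = 194.3615°
tangent length = C·cosβ = 55.5608
L = (r1+r2)·wrap + 2·C·cosβ = 7·3.3922 + 2·55.5608 = 134.8673

L=134.867 wrap1=194.36_deg wrap2=194.36_deg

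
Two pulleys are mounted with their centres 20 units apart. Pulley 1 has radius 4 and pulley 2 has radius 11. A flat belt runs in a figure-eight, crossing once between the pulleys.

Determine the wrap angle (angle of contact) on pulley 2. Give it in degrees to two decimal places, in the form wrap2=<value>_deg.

wrap2=277.18_deg

crossed belt: β = asin((r1+r2)/C) = asin(15/20) = 48.5904°
wrap1 = wrap2 = π + 2β = 277.1808°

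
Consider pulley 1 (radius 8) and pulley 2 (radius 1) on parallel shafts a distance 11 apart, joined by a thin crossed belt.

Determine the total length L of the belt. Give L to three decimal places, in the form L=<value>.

crossed belt: β = asin((r1+r2)/C) = asin(9/11) = 54.9032°
wrap1 = wrap2 = π + 2β = 289.8064°
tangent length = C·cosβ = 6.3246
L = (r1+r2)·wrap + 2·C·cosβ = 9·5.0581 + 2·6.3246 = 58.1718

L=58.172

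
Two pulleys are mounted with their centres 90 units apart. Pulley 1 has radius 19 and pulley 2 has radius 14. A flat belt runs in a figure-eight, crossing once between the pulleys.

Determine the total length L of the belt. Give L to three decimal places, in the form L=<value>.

L=295.914

crossed belt: β = asin((r1+r2)/C) = asin(33/90) = 21.5102°
wrap1 = wrap2 = π + 2β = 223.0204°
tangent length = C·cosβ = 83.7317
L = (r1+r2)·wrap + 2·C·cosβ = 33·3.8924 + 2·83.7317 = 295.9139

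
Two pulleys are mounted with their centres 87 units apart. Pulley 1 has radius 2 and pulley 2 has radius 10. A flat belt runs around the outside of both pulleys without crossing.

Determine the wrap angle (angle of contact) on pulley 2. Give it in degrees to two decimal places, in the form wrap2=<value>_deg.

open belt: β = asin((r2−r1)/C) = asin(8/87) = 5.2760°
wrap1 = π − 2β = 169.4479°
wrap2 = π + 2β = 190.5521°

wrap2=190.55_deg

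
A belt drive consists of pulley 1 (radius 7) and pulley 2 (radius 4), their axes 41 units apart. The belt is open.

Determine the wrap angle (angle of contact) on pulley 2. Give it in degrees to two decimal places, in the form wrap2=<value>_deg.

open belt: β = asin((r2−r1)/C) = asin(-3/41) = -4.1961°
wrap1 = π − 2β = 188.3922°
wrap2 = π + 2β = 171.6078°

wrap2=171.61_deg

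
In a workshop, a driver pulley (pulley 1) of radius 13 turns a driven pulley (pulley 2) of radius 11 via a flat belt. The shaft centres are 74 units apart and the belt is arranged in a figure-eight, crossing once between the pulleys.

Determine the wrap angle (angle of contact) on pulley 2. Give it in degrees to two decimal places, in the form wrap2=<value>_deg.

crossed belt: β = asin((r1+r2)/C) = asin(24/74) = 18.9246°
wrap1 = wrap2 = π + 2β = 217.8493°

wrap2=217.85_deg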